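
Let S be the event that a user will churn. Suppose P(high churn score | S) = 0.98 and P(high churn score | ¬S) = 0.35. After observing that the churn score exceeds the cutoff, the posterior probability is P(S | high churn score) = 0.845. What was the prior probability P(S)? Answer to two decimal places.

P(S) = 0.66

In odds form, posterior odds = prior odds × likelihood ratio, so prior odds = posterior odds ÷ LR.
Posterior odds = 0.845/(1−0.845) = 5.4516. LR = 0.98/0.35 = 2.8000.
Prior odds = 5.4516/2.8000 = 1.9470, so P(S) = 1.9470/(1+1.9470) ≈ 0.66.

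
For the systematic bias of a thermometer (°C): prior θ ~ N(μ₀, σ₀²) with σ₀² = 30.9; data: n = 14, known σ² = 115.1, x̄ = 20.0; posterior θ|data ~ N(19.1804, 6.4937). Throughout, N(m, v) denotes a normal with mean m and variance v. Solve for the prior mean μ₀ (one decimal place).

The posterior mean is a precision-weighted average: μ_n = (τ₀μ₀ + τ_data·x̄)/(τ₀+τ_data), with τ₀=1/σ₀² and τ_data=n/σ².
Here τ₀ = 1/30.9 = 0.032362 and τ_data = 14/115.1 = 0.121633, so τ_n = 0.153995.
Rearranging for μ₀: μ₀ = (μ_n·τ_n − τ_data·x̄)/τ₀ = (19.1804·0.153995 − 0.121633·20.0) / 0.032362 = 0.521026/0.032362 ≈ 16.1.

μ₀ = 16.1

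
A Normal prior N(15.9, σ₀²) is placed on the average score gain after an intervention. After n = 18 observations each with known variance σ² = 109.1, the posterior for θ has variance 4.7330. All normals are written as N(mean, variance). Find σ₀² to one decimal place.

σ₀² = 21.6

For the Normal–Normal model with known σ², precisions add: τ_n = τ₀ + n/σ².
So 1/σ₀² = 1/4.7330 − 18/109.1 = 0.211282 − 0.164986 = 0.046296.
Hence σ₀² = 1/0.046296 ≈ 21.6.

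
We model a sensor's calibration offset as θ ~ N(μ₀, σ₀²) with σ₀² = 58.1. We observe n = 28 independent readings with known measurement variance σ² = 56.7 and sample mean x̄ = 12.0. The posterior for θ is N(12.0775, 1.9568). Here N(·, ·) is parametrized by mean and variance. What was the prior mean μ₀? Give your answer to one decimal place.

With known observation variance, the Normal–Normal posterior has precision τ_n = τ₀ + n/σ² and mean μ_n = (τ₀μ₀ + (n/σ²)x̄)/τ_n.
Here τ₀ = 1/58.1 = 0.017212 and τ_data = 28/56.7 = 0.493827, so τ_n = 0.511039.
Rearranging for μ₀: μ₀ = (μ_n·τ_n − τ_data·x̄)/τ₀ = (12.0775·0.511039 − 0.493827·12.0) / 0.017212 = 0.246150/0.017212 ≈ 14.3.

μ₀ = 14.3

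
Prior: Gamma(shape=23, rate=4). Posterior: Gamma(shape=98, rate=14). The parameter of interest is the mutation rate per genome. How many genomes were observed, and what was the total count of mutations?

n = 10 genomes with total 75 mutations

A Gamma(α, β) prior (rate parametrization) on a Poisson rate with n observations summing to S gives posterior Gamma(α+S, β+n).
Matching: Σxᵢ = 98 − 23 = 75 and n = 14 − 4 = 10.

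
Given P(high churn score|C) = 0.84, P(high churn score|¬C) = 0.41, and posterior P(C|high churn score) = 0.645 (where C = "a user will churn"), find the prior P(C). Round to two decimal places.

P(C) = 0.47

In odds form, posterior odds = prior odds × likelihood ratio, so prior odds = posterior odds ÷ LR.
Posterior odds = 0.645/(1−0.645) = 1.8169. LR = 0.84/0.41 = 2.0488.
Prior odds = 1.8169/2.0488 = 0.8868, so P(C) = 0.8868/(1+0.8868) ≈ 0.47.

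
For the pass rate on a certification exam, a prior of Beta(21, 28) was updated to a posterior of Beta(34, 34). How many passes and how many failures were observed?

A Beta(α, β) prior with s successes and f failures in binomial data gives a Beta(α+s, β+f) posterior.
Match parameters: s=34−21=13, f=34−28=6.

13 passes and 6 failures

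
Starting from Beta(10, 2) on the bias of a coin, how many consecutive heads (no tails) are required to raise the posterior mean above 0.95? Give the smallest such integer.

After k heads and 0 tails the posterior is Beta(10+k, 2), with mean (10+k)/(10+2+k).
Set (10+k)/(12+k) > 0.95 and solve: k > (0.95·12 − 10)/(1 − 0.95) = 28.000.
The smallest integer exceeding 28.000 is 29, and checking k=29: (39)/(41) = 0.9512 > 0.95.

k = 29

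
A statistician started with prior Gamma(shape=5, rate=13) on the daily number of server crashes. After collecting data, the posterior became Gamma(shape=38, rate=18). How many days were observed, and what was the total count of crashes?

n = 5 days with total 33 crashes

A Gamma(α, β) prior (rate parametrization) on a Poisson rate with n observations summing to S gives posterior Gamma(α+S, β+n).
Matching: Σxᵢ = 38 − 5 = 33 and n = 18 − 13 = 5.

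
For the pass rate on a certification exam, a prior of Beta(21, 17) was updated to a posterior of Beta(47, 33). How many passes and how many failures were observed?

26 passes and 16 failures

Beta is conjugate to the binomial likelihood: posterior = Beta(a+s, b+f).
So s = 47 − 21 = 26 and f = 33 − 17 = 16.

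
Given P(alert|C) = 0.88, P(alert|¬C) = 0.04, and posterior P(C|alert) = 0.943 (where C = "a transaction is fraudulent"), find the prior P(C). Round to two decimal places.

In odds form, posterior odds = prior odds × likelihood ratio, so prior odds = posterior odds ÷ LR.
Posterior odds = 0.943/(1−0.943) = 16.5439. LR = 0.88/0.04 = 22.0000.
Prior odds = 16.5439/22.0000 = 0.7520, so P(C) = 0.7520/(1+0.7520) ≈ 0.43.

P(C) = 0.43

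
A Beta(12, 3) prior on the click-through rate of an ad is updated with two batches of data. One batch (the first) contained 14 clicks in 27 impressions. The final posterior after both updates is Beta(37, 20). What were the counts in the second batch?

11 clicks and 4 non-clicks

Because Beta–binomial updating is additive in the counts, the combined data contributed (α_post−α_prior, β_post−β_prior) successes and failures.
Total across both batches: 37−12=25 clicks, 20−3=17 non-clicks.
Subtract the first batch: 25−14=11 clicks and 17−13=4 non-clicks.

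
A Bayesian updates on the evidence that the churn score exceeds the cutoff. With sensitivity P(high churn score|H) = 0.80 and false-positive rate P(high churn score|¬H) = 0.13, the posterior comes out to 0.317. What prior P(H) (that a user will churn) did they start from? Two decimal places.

In odds form, posterior odds = prior odds × likelihood ratio, so prior odds = posterior odds ÷ LR.
Posterior odds = 0.317/(1−0.317) = 0.4641. LR = 0.80/0.13 = 6.1538.
Prior odds = 0.4641/6.1538 = 0.0754, so P(H) = 0.0754/(1+0.0754) ≈ 0.07.

P(H) = 0.07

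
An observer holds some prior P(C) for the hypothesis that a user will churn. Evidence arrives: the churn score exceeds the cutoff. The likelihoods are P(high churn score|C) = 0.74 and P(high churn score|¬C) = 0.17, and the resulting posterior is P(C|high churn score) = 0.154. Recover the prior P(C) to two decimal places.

P(C) = 0.04

Bayes' rule in odds form gives O(C|E) = O(C)·[P(E|C)/P(E|¬C)], hence O(C) = O(C|E)/LR.
Posterior odds = 0.154/(1−0.154) = 0.1820. LR = 0.74/0.17 = 4.3529.
Prior odds = 0.1820/4.3529 = 0.0418, so P(C) = 0.0418/(1+0.0418) ≈ 0.04.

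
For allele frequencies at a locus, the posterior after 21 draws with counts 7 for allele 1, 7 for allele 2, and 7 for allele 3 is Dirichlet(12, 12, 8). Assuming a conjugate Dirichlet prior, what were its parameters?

For a Dirichlet(α) prior with multinomial counts c, the posterior is Dirichlet(α + c) componentwise.
Subtract each count from the matching posterior parameter: 12−7=5, 12−7=5, 8−7=1.

Dirichlet(5, 5, 1)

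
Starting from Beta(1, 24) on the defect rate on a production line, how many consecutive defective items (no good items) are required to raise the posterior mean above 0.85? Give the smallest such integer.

After k defective items and 0 good items the posterior is Beta(1+k, 24), with mean (1+k)/(1+24+k).
Set (1+k)/(25+k) > 0.85 and solve: k > (0.85·25 − 1)/(1 − 0.85) = 135.000.
The smallest integer exceeding 135.000 is 136, and checking k=136: (137)/(161) = 0.8509 > 0.85.

k = 136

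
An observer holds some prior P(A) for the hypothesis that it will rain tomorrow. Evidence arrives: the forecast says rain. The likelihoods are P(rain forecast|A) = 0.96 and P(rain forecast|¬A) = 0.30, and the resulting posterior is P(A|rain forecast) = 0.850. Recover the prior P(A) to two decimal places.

P(A) = 0.64

Bayes' rule in odds form gives O(A|E) = O(A)·[P(E|A)/P(E|¬A)], hence O(A) = O(A|E)/LR.
Posterior odds = 0.850/(1−0.850) = 5.6667. LR = 0.96/0.30 = 3.2000.
Prior odds = 5.6667/3.2000 = 1.7708, so P(A) = 1.7708/(1+1.7708) ≈ 0.64.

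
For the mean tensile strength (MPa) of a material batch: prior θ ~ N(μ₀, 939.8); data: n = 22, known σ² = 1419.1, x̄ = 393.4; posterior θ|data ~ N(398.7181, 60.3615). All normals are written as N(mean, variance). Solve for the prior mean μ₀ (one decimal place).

μ₀ = 476.2

The posterior mean is a precision-weighted average: μ_n = (τ₀μ₀ + τ_data·x̄)/(τ₀+τ_data), with τ₀=1/σ₀² and τ_data=n/σ².
Here τ₀ = 1/939.8 = 0.001064 and τ_data = 22/1419.1 = 0.015503, so τ_n = 0.016567.
Rearranging for μ₀: μ₀ = (μ_n·τ_n − τ_data·x̄)/τ₀ = (398.7181·0.016567 − 0.015503·393.4) / 0.001064 = 0.506683/0.001064 ≈ 476.2.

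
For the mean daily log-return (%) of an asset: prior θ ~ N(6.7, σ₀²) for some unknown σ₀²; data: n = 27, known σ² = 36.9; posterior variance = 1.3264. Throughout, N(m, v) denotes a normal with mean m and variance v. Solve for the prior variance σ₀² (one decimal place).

Posterior precision equals prior precision plus data precision: 1/σ_n² = 1/σ₀² + n/σ².
So 1/σ₀² = 1/1.3264 − 27/36.9 = 0.753920 − 0.731707 = 0.022213.
Hence σ₀² = 1/0.022213 ≈ 45.0.

σ₀² = 45.0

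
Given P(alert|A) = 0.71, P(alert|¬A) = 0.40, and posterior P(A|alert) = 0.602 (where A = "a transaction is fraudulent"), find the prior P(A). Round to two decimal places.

P(A) = 0.46

Bayes' rule in odds form gives O(A|E) = O(A)·[P(E|A)/P(E|¬A)], hence O(A) = O(A|E)/LR.
Posterior odds = 0.602/(1−0.602) = 1.5126. LR = 0.71/0.40 = 1.7750.
Prior odds = 1.5126/1.7750 = 0.8522, so P(A) = 0.8522/(1+0.8522) ≈ 0.46.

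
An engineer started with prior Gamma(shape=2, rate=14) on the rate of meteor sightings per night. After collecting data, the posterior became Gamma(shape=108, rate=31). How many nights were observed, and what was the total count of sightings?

Gamma–Poisson conjugacy: posterior shape = α + Σxᵢ, posterior rate = β + n.
Matching: Σxᵢ = 108 − 2 = 106 and n = 31 − 14 = 17.

n = 17 nights with total 106 sightings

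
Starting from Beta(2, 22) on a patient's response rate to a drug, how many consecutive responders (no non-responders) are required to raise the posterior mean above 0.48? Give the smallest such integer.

k = 19

After k responders and 0 non-responders the posterior is Beta(2+k, 22), with mean (2+k)/(2+22+k).
Set (2+k)/(24+k) > 0.48 and solve: k > (0.48·24 − 2)/(1 − 0.48) = 18.308.
The smallest integer exceeding 18.308 is 19.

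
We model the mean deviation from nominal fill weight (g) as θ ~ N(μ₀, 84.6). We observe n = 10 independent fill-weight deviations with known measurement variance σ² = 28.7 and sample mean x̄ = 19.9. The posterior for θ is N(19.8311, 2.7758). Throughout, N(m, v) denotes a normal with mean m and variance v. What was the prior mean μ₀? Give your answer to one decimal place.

With known observation variance, the Normal–Normal posterior has precision τ_n = τ₀ + n/σ² and mean μ_n = (τ₀μ₀ + (n/σ²)x̄)/τ_n.
Here τ₀ = 1/84.6 = 0.011820 and τ_data = 10/28.7 = 0.348432, so τ_n = 0.360252.
Rearranging for μ₀: μ₀ = (μ_n·τ_n − τ_data·x̄)/τ₀ = (19.8311·0.360252 − 0.348432·19.9) / 0.011820 = 0.210397/0.011820 ≈ 17.8.

μ₀ = 17.8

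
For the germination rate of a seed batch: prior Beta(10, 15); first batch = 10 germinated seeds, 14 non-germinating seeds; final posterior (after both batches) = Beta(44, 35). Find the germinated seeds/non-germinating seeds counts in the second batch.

24 germinated seeds and 6 non-germinating seeds

Because Beta–binomial updating is additive in the counts, the combined data contributed (α_post−α_prior, β_post−β_prior) successes and failures.
Total across both batches: 44−10=34 germinated seeds, 35−15=20 non-germinating seeds.
Subtract the first batch: 34−10=24 germinated seeds and 20−14=6 non-germinating seeds.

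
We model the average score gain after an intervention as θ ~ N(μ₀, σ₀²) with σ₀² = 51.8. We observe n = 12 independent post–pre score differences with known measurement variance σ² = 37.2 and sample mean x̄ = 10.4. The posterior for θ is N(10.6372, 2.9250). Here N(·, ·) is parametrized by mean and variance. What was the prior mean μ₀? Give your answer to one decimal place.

The posterior mean is a precision-weighted average: μ_n = (τ₀μ₀ + τ_data·x̄)/(τ₀+τ_data), with τ₀=1/σ₀² and τ_data=n/σ².
Here τ₀ = 1/51.8 = 0.019305 and τ_data = 12/37.2 = 0.322581, so τ_n = 0.341886.
Rearranging for μ₀: μ₀ = (μ_n·τ_n − τ_data·x̄)/τ₀ = (10.6372·0.341886 − 0.322581·10.4) / 0.019305 = 0.281867/0.019305 ≈ 14.6.

μ₀ = 14.6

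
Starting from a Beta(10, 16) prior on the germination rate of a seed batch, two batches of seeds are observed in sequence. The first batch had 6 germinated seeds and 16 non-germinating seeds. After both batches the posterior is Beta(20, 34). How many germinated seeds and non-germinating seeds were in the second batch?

4 germinated seeds and 2 non-germinating seeds

Sequential conjugate updates are equivalent to a single update on the pooled data, so total successes = posterior α − prior α and total failures = posterior β − prior β.
Total across both batches: 20−10=10 germinated seeds, 34−16=18 non-germinating seeds.
Subtract the first batch: 10−6=4 germinated seeds and 18−16=2 non-germinating seeds.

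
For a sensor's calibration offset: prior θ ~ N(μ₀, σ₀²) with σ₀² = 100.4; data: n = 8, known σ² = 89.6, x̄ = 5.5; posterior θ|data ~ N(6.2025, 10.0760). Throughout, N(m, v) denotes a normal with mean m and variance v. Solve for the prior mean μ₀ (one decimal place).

With known observation variance, the Normal–Normal posterior has precision τ_n = τ₀ + n/σ² and mean μ_n = (τ₀μ₀ + (n/σ²)x̄)/τ_n.
Here τ₀ = 1/100.4 = 0.009960 and τ_data = 8/89.6 = 0.089286, so τ_n = 0.099246.
Rearranging for μ₀: μ₀ = (μ_n·τ_n − τ_data·x̄)/τ₀ = (6.2025·0.099246 − 0.089286·5.5) / 0.009960 = 0.124500/0.009960 ≈ 12.5.

μ₀ = 12.5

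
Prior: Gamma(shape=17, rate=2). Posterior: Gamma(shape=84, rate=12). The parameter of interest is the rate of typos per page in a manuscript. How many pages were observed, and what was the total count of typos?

n = 10 pages with total 67 typos

Gamma–Poisson conjugacy: posterior shape = α + Σxᵢ, posterior rate = β + n.
Matching: Σxᵢ = 84 − 17 = 67 and n = 12 − 2 = 10.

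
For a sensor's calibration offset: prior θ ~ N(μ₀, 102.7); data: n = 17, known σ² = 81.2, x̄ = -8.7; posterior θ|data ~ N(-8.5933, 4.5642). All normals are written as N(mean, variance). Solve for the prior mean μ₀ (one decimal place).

With known observation variance, the Normal–Normal posterior has precision τ_n = τ₀ + n/σ² and mean μ_n = (τ₀μ₀ + (n/σ²)x̄)/τ_n.
Here τ₀ = 1/102.7 = 0.009737 and τ_data = 17/81.2 = 0.209360, so τ_n = 0.219097.
Rearranging for μ₀: μ₀ = (μ_n·τ_n − τ_data·x̄)/τ₀ = (-8.5933·0.219097 − 0.209360·-8.7) / 0.009737 = -0.061334/0.009737 ≈ -6.3.

μ₀ = -6.3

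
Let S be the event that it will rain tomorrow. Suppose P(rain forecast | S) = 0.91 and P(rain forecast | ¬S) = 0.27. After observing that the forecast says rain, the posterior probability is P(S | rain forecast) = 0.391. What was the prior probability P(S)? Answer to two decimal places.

In odds form, posterior odds = prior odds × likelihood ratio, so prior odds = posterior odds ÷ LR.
Posterior odds = 0.391/(1−0.391) = 0.6420. LR = 0.91/0.27 = 3.3704.
Prior odds = 0.6420/3.3704 = 0.1905, so P(S) = 0.1905/(1+0.1905) ≈ 0.16.

P(S) = 0.16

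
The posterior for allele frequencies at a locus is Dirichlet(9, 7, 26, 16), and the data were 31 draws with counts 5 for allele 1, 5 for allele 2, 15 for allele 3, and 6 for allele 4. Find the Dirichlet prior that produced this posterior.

For a Dirichlet(α) prior with multinomial counts c, the posterior is Dirichlet(α + c) componentwise.
Subtract each count from the matching posterior parameter: 9−5=4, 7−5=2, 26−15=11, 16−6=10.

Dirichlet(4, 2, 11, 10)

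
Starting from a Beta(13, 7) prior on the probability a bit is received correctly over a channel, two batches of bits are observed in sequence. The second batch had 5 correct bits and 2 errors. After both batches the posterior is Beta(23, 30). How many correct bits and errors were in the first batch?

Sequential conjugate updates are equivalent to a single update on the pooled data, so total successes = posterior α − prior α and total failures = posterior β − prior β.
Total across both batches: 23−13=10 correct bits, 30−7=23 errors.
Subtract the second batch: 10−5=5 correct bits and 23−2=21 errors.

5 correct bits and 21 errors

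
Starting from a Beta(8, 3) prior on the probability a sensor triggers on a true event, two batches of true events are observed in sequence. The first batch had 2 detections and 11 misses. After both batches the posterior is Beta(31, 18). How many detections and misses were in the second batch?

Because Beta–binomial updating is additive in the counts, the combined data contributed (α_post−α_prior, β_post−β_prior) successes and failures.
Total across both batches: 31−8=23 detections, 18−3=15 misses.
Subtract the first batch: 23−2=21 detections and 15−11=4 misses.

21 detections and 4 misses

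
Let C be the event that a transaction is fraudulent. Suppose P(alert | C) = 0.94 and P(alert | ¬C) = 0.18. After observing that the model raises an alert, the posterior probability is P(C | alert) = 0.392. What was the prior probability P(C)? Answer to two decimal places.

In odds form, posterior odds = prior odds × likelihood ratio, so prior odds = posterior odds ÷ LR.
Posterior odds = 0.392/(1−0.392) = 0.6447. LR = 0.94/0.18 = 5.2222.
Prior odds = 0.6447/5.2222 = 0.1235, so P(C) = 0.1235/(1+0.1235) ≈ 0.11.

P(C) = 0.11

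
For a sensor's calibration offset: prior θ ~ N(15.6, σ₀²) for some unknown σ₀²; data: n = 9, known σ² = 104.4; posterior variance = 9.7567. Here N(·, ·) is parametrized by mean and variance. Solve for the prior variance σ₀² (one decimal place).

For the Normal–Normal model with known σ², precisions add: τ_n = τ₀ + n/σ².
So 1/σ₀² = 1/9.7567 − 9/104.4 = 0.102494 − 0.086207 = 0.016287.
Hence σ₀² = 1/0.016287 ≈ 61.4.

σ₀² = 61.4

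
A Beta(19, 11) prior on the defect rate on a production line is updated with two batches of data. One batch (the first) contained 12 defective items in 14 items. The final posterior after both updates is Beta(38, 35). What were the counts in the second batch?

7 defective items and 22 good items

Sequential conjugate updates are equivalent to a single update on the pooled data, so total successes = posterior α − prior α and total failures = posterior β − prior β.
Total across both batches: 38−19=19 defective items, 35−11=24 good items.
Subtract the first batch: 19−12=7 defective items and 24−2=22 good items.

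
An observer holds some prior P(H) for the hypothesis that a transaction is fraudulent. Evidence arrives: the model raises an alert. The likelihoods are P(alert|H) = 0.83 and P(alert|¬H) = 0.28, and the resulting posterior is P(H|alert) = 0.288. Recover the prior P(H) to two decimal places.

P(H) = 0.12

In odds form, posterior odds = prior odds × likelihood ratio, so prior odds = posterior odds ÷ LR.
Posterior odds = 0.288/(1−0.288) = 0.4045. LR = 0.83/0.28 = 2.9643.
Prior odds = 0.4045/2.9643 = 0.1365, so P(H) = 0.1365/(1+0.1365) ≈ 0.12.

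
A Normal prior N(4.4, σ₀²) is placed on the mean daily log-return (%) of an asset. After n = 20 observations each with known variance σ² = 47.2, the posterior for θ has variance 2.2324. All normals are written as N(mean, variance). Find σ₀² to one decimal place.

For the Normal–Normal model with known σ², precisions add: τ_n = τ₀ + n/σ².
So 1/σ₀² = 1/2.2324 − 20/47.2 = 0.447948 − 0.423729 = 0.024219.
Hence σ₀² = 1/0.024219 ≈ 41.3.

σ₀² = 41.3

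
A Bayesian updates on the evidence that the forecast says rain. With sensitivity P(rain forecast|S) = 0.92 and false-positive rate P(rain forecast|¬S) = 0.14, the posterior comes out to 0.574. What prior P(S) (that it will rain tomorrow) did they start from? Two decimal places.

In odds form, posterior odds = prior odds × likelihood ratio, so prior odds = posterior odds ÷ LR.
Posterior odds = 0.574/(1−0.574) = 1.3474. LR = 0.92/0.14 = 6.5714.
Prior odds = 1.3474/6.5714 = 0.2050, so P(S) = 0.2050/(1+0.2050) ≈ 0.17.

P(S) = 0.17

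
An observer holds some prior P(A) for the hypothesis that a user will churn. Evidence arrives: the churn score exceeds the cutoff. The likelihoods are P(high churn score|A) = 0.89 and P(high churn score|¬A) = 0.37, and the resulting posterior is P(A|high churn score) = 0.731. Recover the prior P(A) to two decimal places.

P(A) = 0.53

Bayes' rule in odds form gives O(A|E) = O(A)·[P(E|A)/P(E|¬A)], hence O(A) = O(A|E)/LR.
Posterior odds = 0.731/(1−0.731) = 2.7175. LR = 0.89/0.37 = 2.4054.
Prior odds = 2.7175/2.4054 = 1.1297, so P(A) = 1.1297/(1+1.1297) ≈ 0.53.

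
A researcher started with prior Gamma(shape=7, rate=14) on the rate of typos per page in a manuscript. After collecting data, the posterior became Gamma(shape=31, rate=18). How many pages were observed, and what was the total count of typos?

A Gamma(α, β) prior (rate parametrization) on a Poisson rate with n observations summing to S gives posterior Gamma(α+S, β+n).
Matching: Σxᵢ = 31 − 7 = 24 and n = 18 − 14 = 4.

n = 4 pages with total 24 typos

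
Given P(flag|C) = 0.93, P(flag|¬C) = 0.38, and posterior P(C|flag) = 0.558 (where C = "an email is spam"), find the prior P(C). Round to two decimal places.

P(C) = 0.34

Bayes' rule in odds form gives O(C|E) = O(C)·[P(E|C)/P(E|¬C)], hence O(C) = O(C|E)/LR.
Posterior odds = 0.558/(1−0.558) = 1.2624. LR = 0.93/0.38 = 2.4474.
Prior odds = 1.2624/2.4474 = 0.5158, so P(C) = 0.5158/(1+0.5158) ≈ 0.34.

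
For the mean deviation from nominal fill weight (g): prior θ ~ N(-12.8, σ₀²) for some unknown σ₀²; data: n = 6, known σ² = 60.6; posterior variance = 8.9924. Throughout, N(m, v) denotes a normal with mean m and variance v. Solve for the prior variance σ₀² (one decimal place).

σ₀² = 82.0

For the Normal–Normal model with known σ², precisions add: τ_n = τ₀ + n/σ².
So 1/σ₀² = 1/8.9924 − 6/60.6 = 0.111205 − 0.099010 = 0.012195.
Hence σ₀² = 1/0.012195 ≈ 82.0.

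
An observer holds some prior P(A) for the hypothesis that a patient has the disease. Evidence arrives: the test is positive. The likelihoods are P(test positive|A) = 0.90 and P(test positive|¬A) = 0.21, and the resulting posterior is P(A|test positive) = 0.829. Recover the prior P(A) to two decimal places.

Bayes' rule in odds form gives O(A|E) = O(A)·[P(E|A)/P(E|¬A)], hence O(A) = O(A|E)/LR.
Posterior odds = 0.829/(1−0.829) = 4.8480. LR = 0.90/0.21 = 4.2857.
Prior odds = 4.8480/4.2857 = 1.1312, so P(A) = 1.1312/(1+1.1312) ≈ 0.53.

P(A) = 0.53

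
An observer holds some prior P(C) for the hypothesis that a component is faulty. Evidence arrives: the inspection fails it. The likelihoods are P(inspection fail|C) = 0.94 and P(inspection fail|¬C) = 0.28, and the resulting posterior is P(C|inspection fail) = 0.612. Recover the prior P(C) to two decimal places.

In odds form, posterior odds = prior odds × likelihood ratio, so prior odds = posterior odds ÷ LR.
Posterior odds = 0.612/(1−0.612) = 1.5773. LR = 0.94/0.28 = 3.3571.
Prior odds = 1.5773/3.3571 = 0.4698, so P(C) = 0.4698/(1+0.4698) ≈ 0.32.

P(C) = 0.32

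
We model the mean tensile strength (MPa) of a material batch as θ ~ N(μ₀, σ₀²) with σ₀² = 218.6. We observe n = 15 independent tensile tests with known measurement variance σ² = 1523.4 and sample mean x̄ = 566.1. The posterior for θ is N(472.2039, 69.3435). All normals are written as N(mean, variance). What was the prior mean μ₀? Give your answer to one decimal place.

μ₀ = 270.1

The posterior mean is a precision-weighted average: μ_n = (τ₀μ₀ + τ_data·x̄)/(τ₀+τ_data), with τ₀=1/σ₀² and τ_data=n/σ².
Here τ₀ = 1/218.6 = 0.004575 and τ_data = 15/1523.4 = 0.009846, so τ_n = 0.014421.
Rearranging for μ₀: μ₀ = (μ_n·τ_n − τ_data·x̄)/τ₀ = (472.2039·0.014421 − 0.009846·566.1) / 0.004575 = 1.235832/0.004575 ≈ 270.1.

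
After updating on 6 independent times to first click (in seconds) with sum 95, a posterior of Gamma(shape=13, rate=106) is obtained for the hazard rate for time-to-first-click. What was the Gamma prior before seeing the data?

For an exponential likelihood with a Gamma(α, β) prior on the rate, n observations with total T give posterior Gamma(α+n, β+T).
So α = 13 − 6 = 7 and β = 106 − 95 = 11.

Gamma(shape=7, rate=11)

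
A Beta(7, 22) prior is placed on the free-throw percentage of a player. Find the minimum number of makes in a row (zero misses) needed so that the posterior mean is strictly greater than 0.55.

After k makes and 0 misses the posterior is Beta(7+k, 22), with mean (7+k)/(7+22+k).
Set (7+k)/(29+k) > 0.55 and solve: k > (0.55·29 − 7)/(1 − 0.55) = 19.889.
The smallest integer exceeding 19.889 is 20, and checking k=20: (27)/(49) = 0.5510 > 0.55.

k = 20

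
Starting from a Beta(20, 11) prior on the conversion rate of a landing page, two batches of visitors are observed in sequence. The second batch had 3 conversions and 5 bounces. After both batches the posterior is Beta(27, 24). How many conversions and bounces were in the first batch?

Sequential conjugate updates are equivalent to a single update on the pooled data, so total successes = posterior α − prior α and total failures = posterior β − prior β.
Total across both batches: 27−20=7 conversions, 24−11=13 bounces.
Subtract the second batch: 7−3=4 conversions and 13−5=8 bounces.

4 conversions and 8 bounces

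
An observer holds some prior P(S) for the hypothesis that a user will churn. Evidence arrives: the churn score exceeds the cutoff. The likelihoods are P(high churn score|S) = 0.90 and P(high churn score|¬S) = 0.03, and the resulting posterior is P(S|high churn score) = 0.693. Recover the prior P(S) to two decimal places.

Bayes' rule in odds form gives O(S|E) = O(S)·[P(E|S)/P(E|¬S)], hence O(S) = O(S|E)/LR.
Posterior odds = 0.693/(1−0.693) = 2.2573. LR = 0.90/0.03 = 30.0000.
Prior odds = 2.2573/30.0000 = 0.0752, so P(S) = 0.0752/(1+0.0752) ≈ 0.07.

P(S) = 0.07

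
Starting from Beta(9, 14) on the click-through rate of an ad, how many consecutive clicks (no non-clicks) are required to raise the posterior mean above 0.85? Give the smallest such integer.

After k clicks and 0 non-clicks the posterior is Beta(9+k, 14), with mean (9+k)/(9+14+k).
Set (9+k)/(23+k) > 0.85 and solve: k > (0.85·23 − 9)/(1 − 0.85) = 70.333.
The smallest integer exceeding 70.333 is 71.

k = 71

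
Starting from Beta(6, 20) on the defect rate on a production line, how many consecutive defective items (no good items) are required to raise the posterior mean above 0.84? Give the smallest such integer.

After k defective items and 0 good items the posterior is Beta(6+k, 20), with mean (6+k)/(6+20+k).
Set (6+k)/(26+k) > 0.84 and solve: k > (0.84·26 − 6)/(1 − 0.84) = 99.000.
The smallest integer exceeding 99.000 is 100.

k = 100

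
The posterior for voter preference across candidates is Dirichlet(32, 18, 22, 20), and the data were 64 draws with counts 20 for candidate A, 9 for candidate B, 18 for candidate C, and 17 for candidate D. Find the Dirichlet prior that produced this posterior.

Dirichlet(12, 9, 4, 3)

For a Dirichlet(α) prior with multinomial counts c, the posterior is Dirichlet(α + c) componentwise.
Subtract each count from the matching posterior parameter: 32−20=12, 18−9=9, 22−18=4, 20−17=3.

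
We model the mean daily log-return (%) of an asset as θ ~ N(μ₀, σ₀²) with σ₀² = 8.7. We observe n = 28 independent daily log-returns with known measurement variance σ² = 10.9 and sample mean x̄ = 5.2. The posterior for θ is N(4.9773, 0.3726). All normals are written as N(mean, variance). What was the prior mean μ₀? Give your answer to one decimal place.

The posterior mean is a precision-weighted average: μ_n = (τ₀μ₀ + τ_data·x̄)/(τ₀+τ_data), with τ₀=1/σ₀² and τ_data=n/σ².
Here τ₀ = 1/8.7 = 0.114943 and τ_data = 28/10.9 = 2.568807, so τ_n = 2.683750.
Rearranging for μ₀: μ₀ = (μ_n·τ_n − τ_data·x̄)/τ₀ = (4.9773·2.683750 − 2.568807·5.2) / 0.114943 = 0.000032/0.114943 ≈ 0.0.

μ₀ = 0.0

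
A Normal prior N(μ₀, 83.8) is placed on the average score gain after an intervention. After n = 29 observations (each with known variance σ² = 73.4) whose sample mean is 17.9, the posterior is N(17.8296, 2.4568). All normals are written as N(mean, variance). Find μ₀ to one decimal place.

The posterior mean is a precision-weighted average: μ_n = (τ₀μ₀ + τ_data·x̄)/(τ₀+τ_data), with τ₀=1/σ₀² and τ_data=n/σ².
Here τ₀ = 1/83.8 = 0.011933 and τ_data = 29/73.4 = 0.395095, so τ_n = 0.407028.
Rearranging for μ₀: μ₀ = (μ_n·τ_n − τ_data·x̄)/τ₀ = (17.8296·0.407028 − 0.395095·17.9) / 0.011933 = 0.184946/0.011933 ≈ 15.5.

μ₀ = 15.5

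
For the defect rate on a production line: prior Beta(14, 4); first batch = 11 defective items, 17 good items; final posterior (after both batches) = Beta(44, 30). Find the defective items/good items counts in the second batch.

19 defective items and 9 good items

Sequential conjugate updates are equivalent to a single update on the pooled data, so total successes = posterior α − prior α and total failures = posterior β − prior β.
Total across both batches: 44−14=30 defective items, 30−4=26 good items.
Subtract the first batch: 30−11=19 defective items and 26−17=9 good items.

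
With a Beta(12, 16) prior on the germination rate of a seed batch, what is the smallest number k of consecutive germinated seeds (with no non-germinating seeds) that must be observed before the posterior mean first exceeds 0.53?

After k germinated seeds and 0 non-germinating seeds the posterior is Beta(12+k, 16), with mean (12+k)/(12+16+k).
Set (12+k)/(28+k) > 0.53 and solve: k > (0.53·28 − 12)/(1 − 0.53) = 6.043.
The smallest integer exceeding 6.043 is 7.

k = 7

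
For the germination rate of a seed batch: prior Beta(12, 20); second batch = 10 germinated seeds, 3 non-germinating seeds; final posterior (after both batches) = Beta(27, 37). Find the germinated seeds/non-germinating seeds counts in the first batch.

Sequential conjugate updates are equivalent to a single update on the pooled data, so total successes = posterior α − prior α and total failures = posterior β − prior β.
Total across both batches: 27−12=15 germinated seeds, 37−20=17 non-germinating seeds.
Subtract the second batch: 15−10=5 germinated seeds and 17−3=14 non-germinating seeds.

5 germinated seeds and 14 non-germinating seeds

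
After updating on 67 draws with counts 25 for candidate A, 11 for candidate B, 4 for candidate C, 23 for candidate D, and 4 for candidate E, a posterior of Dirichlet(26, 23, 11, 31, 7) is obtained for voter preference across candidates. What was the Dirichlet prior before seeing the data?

For a Dirichlet(α) prior with multinomial counts c, the posterior is Dirichlet(α + c) componentwise.
Subtract each count from the matching posterior parameter: 26−25=1, 23−11=12, 11−4=7, 31−23=8, 7−4=3.

Dirichlet(1, 12, 7, 8, 3)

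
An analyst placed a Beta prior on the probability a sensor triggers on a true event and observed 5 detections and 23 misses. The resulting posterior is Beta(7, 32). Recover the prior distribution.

Beta(2, 9)

Beta is conjugate to the binomial likelihood: posterior = Beta(a+s, b+f).
Subtract the data counts: 7−5=2, 32−23=9.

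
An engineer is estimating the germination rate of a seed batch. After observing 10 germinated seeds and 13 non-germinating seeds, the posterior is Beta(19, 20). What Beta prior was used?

A Beta(α, β) prior with s successes and f failures in binomial data gives a Beta(α+s, β+f) posterior.
Subtract the data counts: 19−10=9, 20−13=7.

Beta(9, 7)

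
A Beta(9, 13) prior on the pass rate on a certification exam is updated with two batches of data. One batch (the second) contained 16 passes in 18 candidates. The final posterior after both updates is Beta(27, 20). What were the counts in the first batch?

Sequential conjugate updates are equivalent to a single update on the pooled data, so total successes = posterior α − prior α and total failures = posterior β − prior β.
Total across both batches: 27−9=18 passes, 20−13=7 failures.
Subtract the second batch: 18−16=2 passes and 7−2=5 failures.

2 passes and 5 failures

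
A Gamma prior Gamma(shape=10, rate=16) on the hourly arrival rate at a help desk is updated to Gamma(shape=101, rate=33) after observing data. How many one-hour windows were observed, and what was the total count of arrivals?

n = 17 one-hour windows with total 91 arrivals

Gamma–Poisson conjugacy: posterior shape = α + Σxᵢ, posterior rate = β + n.
Matching: Σxᵢ = 101 − 10 = 91 and n = 33 − 16 = 17.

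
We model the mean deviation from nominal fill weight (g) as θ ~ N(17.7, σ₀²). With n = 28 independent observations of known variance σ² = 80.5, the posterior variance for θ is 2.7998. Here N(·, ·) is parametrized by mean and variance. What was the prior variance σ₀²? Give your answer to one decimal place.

σ₀² = 107.0

For the Normal–Normal model with known σ², precisions add: τ_n = τ₀ + n/σ².
So 1/σ₀² = 1/2.7998 − 28/80.5 = 0.357168 − 0.347826 = 0.009342.
Hence σ₀² = 1/0.009342 ≈ 107.0.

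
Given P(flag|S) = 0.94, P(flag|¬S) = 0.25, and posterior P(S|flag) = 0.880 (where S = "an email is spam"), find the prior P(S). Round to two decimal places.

Bayes' rule in odds form gives O(S|E) = O(S)·[P(E|S)/P(E|¬S)], hence O(S) = O(S|E)/LR.
Posterior odds = 0.880/(1−0.880) = 7.3333. LR = 0.94/0.25 = 3.7600.
Prior odds = 7.3333/3.7600 = 1.9503, so P(S) = 1.9503/(1+1.9503) ≈ 0.66.

P(S) = 0.66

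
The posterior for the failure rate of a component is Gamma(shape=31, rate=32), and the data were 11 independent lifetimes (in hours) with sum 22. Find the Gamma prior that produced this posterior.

For an exponential likelihood with a Gamma(α, β) prior on the rate, n observations with total T give posterior Gamma(α+n, β+T).
So α = 31 − 11 = 20 and β = 32 − 22 = 10.

Gamma(shape=20, rate=10)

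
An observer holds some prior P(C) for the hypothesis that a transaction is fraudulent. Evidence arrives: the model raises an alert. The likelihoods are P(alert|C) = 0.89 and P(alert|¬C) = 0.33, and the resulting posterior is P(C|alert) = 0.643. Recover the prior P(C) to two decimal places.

Bayes' rule in odds form gives O(C|E) = O(C)·[P(E|C)/P(E|¬C)], hence O(C) = O(C|E)/LR.
Posterior odds = 0.643/(1−0.643) = 1.8011. LR = 0.89/0.33 = 2.6970.
Prior odds = 1.8011/2.6970 = 0.6678, so P(C) = 0.6678/(1+0.6678) ≈ 0.40.

P(C) = 0.40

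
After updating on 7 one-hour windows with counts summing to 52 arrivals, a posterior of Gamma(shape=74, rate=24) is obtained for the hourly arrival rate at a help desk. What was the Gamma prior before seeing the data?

A Gamma(α, β) prior (rate parametrization) on a Poisson rate with n observations summing to S gives posterior Gamma(α+S, β+n).
So α = 74 − 52 = 22 and β = 24 − 7 = 17.

Gamma(shape=22, rate=17)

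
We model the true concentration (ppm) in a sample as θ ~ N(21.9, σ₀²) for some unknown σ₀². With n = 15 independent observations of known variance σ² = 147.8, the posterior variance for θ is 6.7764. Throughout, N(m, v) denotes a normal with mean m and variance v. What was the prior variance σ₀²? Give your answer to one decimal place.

σ₀² = 21.7

Posterior precision equals prior precision plus data precision: 1/σ_n² = 1/σ₀² + n/σ².
So 1/σ₀² = 1/6.7764 − 15/147.8 = 0.147571 − 0.101488 = 0.046083.
Hence σ₀² = 1/0.046083 ≈ 21.7.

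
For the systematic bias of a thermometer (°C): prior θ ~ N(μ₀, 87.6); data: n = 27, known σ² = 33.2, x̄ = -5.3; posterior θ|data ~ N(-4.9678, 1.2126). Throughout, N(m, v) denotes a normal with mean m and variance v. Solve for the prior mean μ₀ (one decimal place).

μ₀ = 18.7

The posterior mean is a precision-weighted average: μ_n = (τ₀μ₀ + τ_data·x̄)/(τ₀+τ_data), with τ₀=1/σ₀² and τ_data=n/σ².
Here τ₀ = 1/87.6 = 0.011416 and τ_data = 27/33.2 = 0.813253, so τ_n = 0.824669.
Rearranging for μ₀: μ₀ = (μ_n·τ_n − τ_data·x̄)/τ₀ = (-4.9678·0.824669 − 0.813253·-5.3) / 0.011416 = 0.213450/0.011416 ≈ 18.7.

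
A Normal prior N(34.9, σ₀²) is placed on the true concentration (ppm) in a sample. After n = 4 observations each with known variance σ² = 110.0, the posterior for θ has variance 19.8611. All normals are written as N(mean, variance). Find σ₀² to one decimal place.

σ₀² = 71.5

For the Normal–Normal model with known σ², precisions add: τ_n = τ₀ + n/σ².
So 1/σ₀² = 1/19.8611 − 4/110.0 = 0.050350 − 0.036364 = 0.013986.
Hence σ₀² = 1/0.013986 ≈ 71.5.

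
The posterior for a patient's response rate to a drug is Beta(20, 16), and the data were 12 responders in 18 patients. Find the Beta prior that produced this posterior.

A Beta(a, b) prior with s successes and f failures in binomial data gives a Beta(a+s, b+f) posterior.
So a = 20 − 12 = 8 and b = 16 − 6 = 10.

Beta(8, 10)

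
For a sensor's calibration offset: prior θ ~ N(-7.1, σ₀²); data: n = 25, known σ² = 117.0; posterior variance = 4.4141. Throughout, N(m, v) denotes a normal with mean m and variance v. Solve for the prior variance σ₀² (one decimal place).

σ₀² = 77.7

For the Normal–Normal model with known σ², precisions add: τ_n = τ₀ + n/σ².
So 1/σ₀² = 1/4.4141 − 25/117.0 = 0.226547 − 0.213675 = 0.012872.
Hence σ₀² = 1/0.012872 ≈ 77.7.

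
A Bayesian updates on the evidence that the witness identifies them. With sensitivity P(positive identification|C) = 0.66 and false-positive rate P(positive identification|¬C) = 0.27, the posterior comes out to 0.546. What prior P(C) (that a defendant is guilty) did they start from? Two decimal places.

P(C) = 0.33

In odds form, posterior odds = prior odds × likelihood ratio, so prior odds = posterior odds ÷ LR.
Posterior odds = 0.546/(1−0.546) = 1.2026. LR = 0.66/0.27 = 2.4444.
Prior odds = 1.2026/2.4444 = 0.4920, so P(C) = 0.4920/(1+0.4920) ≈ 0.33.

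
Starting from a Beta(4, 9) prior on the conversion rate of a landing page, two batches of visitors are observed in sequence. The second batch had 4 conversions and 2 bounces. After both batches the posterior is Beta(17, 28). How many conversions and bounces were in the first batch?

Because Beta–binomial updating is additive in the counts, the combined data contributed (α_post−α_prior, β_post−β_prior) successes and failures.
Total across both batches: 17−4=13 conversions, 28−9=19 bounces.
Subtract the second batch: 13−4=9 conversions and 19−2=17 bounces.

9 conversions and 17 bounces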